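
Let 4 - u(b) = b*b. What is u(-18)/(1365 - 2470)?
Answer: 64/221 ≈ 0.28959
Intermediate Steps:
u(b) = 4 - b² (u(b) = 4 - b*b = 4 - b²)
u(-18)/(1365 - 2470) = (4 - 1*(-18)²)/(1365 - 2470) = (4 - 1*324)/(-1105) = (4 - 324)*(-1/1105) = -320*(-1/1105) = 64/221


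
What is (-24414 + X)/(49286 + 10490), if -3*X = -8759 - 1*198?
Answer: -64285/179328 ≈ -0.35848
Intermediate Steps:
X = 8957/3 (X = -(-8759 - 1*198)/3 = -(-8759 - 198)/3 = -⅓*(-8957) = 8957/3 ≈ 2985.7)
(-24414 + X)/(49286 + 10490) = (-24414 + 8957/3)/(49286 + 10490) = -64285/3/59776 = -64285/3*1/59776 = -64285/179328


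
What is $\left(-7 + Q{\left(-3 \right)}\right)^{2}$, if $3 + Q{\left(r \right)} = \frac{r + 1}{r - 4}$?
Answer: $\frac{4624}{49} \approx 94.367$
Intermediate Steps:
$Q{\left(r \right)} = -3 + \frac{1 + r}{-4 + r}$ ($Q{\left(r \right)} = -3 + \frac{r + 1}{r - 4} = -3 + \frac{1 + r}{-4 + r}$)
$\left(-7 + Q{\left(-3 \right)}\right)^{2} = \left(-7 + \frac{13 - -6}{-4 - 3}\right)^{2} = \left(-7 + \frac{13 + 6}{-7}\right)^{2} = \left(-7 - \frac{19}{7}\right)^{2} = \left(- \frac{68}{7}\right)^{2} = \frac{4624}{49}$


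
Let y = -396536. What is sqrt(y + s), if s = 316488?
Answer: 4*I*sqrt(5003) ≈ 282.93*I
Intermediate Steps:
sqrt(y + s) = sqrt(-396536 + 316488) = sqrt(-80048) = 4*I*sqrt(5003)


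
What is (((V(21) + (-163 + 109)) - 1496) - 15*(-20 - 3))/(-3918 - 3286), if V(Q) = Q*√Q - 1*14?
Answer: 1219/7204 - 21*√21/7204 ≈ 0.15585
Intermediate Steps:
V(Q) = -14 + Q^(3/2) (V(Q) = Q^(3/2) - 14 = -14 + Q^(3/2))
(((V(21) + (-163 + 109)) - 1496) - 15*(-20 - 3))/(-3918 - 3286) = ((((-14 + 21^(3/2)) + (-163 + 109)) - 1496) - 15*(-20 - 3))/(-3918 - 3286) = ((((-14 + 21*√21) - 54) - 1496) - 15*(-23))/(-7204) = (((-68 + 21*√21) - 1496) + 345)*(-1/7204) = ((-1564 + 21*√21) + 345)*(-1/7204) = (-1219 + 21*√21)*(-1/7204) = 1219/7204 - 21*√21/7204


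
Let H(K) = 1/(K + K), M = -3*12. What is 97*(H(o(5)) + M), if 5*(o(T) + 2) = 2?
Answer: -56357/16 ≈ -3522.3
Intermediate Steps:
o(T) = -8/5 (o(T) = -2 + (⅕)*2 = -2 + ⅖ = -8/5)
M = -36
H(K) = 1/(2*K)
97*(H(o(5)) + M) = 97*(1/(2*(-8/5)) - 36) = 97*((½)*(-5/8) - 36) = 97*(-5/16 - 36) = 97*(-581/16) = -56357/16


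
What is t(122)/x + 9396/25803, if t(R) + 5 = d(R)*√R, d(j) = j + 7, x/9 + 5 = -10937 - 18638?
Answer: 55589603/152650548 - 43*√122/88740 ≈ 0.35881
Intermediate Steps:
x = -266220 (x = -45 + 9*(-10937 - 18638) = -45 + 9*(-29575) = -45 - 266175 = -266220)
d(j) = 7 + j
t(R) = -5 + √R*(7 + R) (t(R) = -5 + (7 + R)*√R = -5 + √R*(7 + R))
t(122)/x + 9396/25803 = (-5 + √122*(7 + 122))/(-266220) + 9396/25803 = (-5 + √122*129)*(-1/266220) + 9396*(1/25803) = (-5 + 129*√122)*(-1/266220) + 1044/2867 = (1/53244 - 43*√122/88740) + 1044/2867 = 55589603/152650548 - 43*√122/88740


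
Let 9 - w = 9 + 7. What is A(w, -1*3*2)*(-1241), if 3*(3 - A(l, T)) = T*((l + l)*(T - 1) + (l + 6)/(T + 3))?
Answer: -743359/3 ≈ -2.4779e+5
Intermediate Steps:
w = -7 (w = 9 - (9 + 7) = 9 - 1*16 = 9 - 16 = -7)
A(l, T) = 3 - T*((6 + l)/(3 + T) + 2*l*(-1 + T))/3 (A(l, T) = 3 - T*((l + l)*(T - 1) + (l + 6)/(T + 3))/3 = 3 - T*((2*l)*(-1 + T) + (6 + l)/(3 + T))/3 = 3 - T*(2*l*(-1 + T) + (6 + l)/(3 + T))/3 = 3 - T*((6 + l)/(3 + T) + 2*l*(-1 + T))/3)
A(w, -1*3*2)*(-1241) = ((27 + 3*(-1*3*2) - 4*(-7)*(-1*3*2)² - 2*(-7)*(-1*3*2)³ + 5*(-1*3*2)*(-7))/(3*(3 - 1*3*2)))*(-1241) = ((27 + 3*(-3*2) - 4*(-7)*(-3*2)² - 2*(-7)*(-3*2)³ + 5*(-3*2)*(-7))/(3*(3 - 3*2)))*(-1241) = ((27 + 3*(-6) - 4*(-7)*(-6)² - 2*(-7)*(-6)³ + 5*(-6)*(-7))/(3*(3 - 6)))*(-1241) = ((⅓)*(27 - 18 - 4*(-7)*36 - 2*(-7)*(-216) + 210)/(-3))*(-1241) = ((⅓)*(-⅓)*(27 - 18 + 1008 - 3024 + 210))*(-1241) = ((⅓)*(-⅓)*(-1797))*(-1241) = (599/3)*(-1241) = -743359/3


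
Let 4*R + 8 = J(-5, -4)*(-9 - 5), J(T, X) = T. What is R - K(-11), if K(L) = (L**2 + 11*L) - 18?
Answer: 67/2 ≈ 33.500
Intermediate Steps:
K(L) = -18 + L**2 + 11*L
R = 31/2 (R = -2 + (-5*(-9 - 5))/4 = -2 + (-5*(-14))/4 = -2 + (1/4)*70 = -2 + 35/2 = 31/2 ≈ 15.500)
R - K(-11) = 31/2 - (-18 + (-11)**2 + 11*(-11)) = 31/2 - (-18 + 121 - 121) = 31/2 - 1*(-18) = 31/2 + 18 = 67/2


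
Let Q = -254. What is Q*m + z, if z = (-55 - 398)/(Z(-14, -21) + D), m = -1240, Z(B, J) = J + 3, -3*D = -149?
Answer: 29919841/95 ≈ 3.1495e+5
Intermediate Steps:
D = 149/3 (D = -⅓*(-149) = 149/3 ≈ 49.667)
Z(B, J) = 3 + J
z = -1359/95 (z = (-55 - 398)/((3 - 21) + 149/3) = -453/(-18 + 149/3) = -453/95/3 = -453*3/95 = -1359/95 ≈ -14.305)
Q*m + z = -254*(-1240) - 1359/95 = 314960 - 1359/95 = 29919841/95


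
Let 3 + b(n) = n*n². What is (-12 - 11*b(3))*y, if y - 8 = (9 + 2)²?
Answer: -35604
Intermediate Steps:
b(n) = -3 + n³ (b(n) = -3 + n*n² = -3 + n³)
y = 129 (y = 8 + (9 + 2)² = 8 + 11² = 8 + 121 = 129)
(-12 - 11*b(3))*y = (-12 - 11*(-3 + 3³))*129 = (-12 - 11*(-3 + 27))*129 = (-12 - 11*24)*129 = (-12 - 264)*129 = -276*129 = -35604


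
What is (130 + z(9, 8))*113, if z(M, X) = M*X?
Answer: 22826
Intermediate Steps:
(130 + z(9, 8))*113 = (130 + 9*8)*113 = (130 + 72)*113 = 202*113 = 22826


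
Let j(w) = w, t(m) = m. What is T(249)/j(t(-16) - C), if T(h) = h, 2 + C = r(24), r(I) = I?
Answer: -249/38 ≈ -6.5526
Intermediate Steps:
C = 22 (C = -2 + 24 = 22)
T(249)/j(t(-16) - C) = 249/(-16 - 1*22) = 249/(-16 - 22) = 249/(-38) = 249*(-1/38) = -249/38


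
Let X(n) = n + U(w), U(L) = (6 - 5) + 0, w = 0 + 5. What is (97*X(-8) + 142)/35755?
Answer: -537/35755 ≈ -0.015019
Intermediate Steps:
w = 5
U(L) = 1 (U(L) = 1 + 0 = 1)
X(n) = 1 + n (X(n) = n + 1 = 1 + n)
(97*X(-8) + 142)/35755 = (97*(1 - 8) + 142)/35755 = (97*(-7) + 142)*(1/35755) = (-679 + 142)*(1/35755) = -537*1/35755 = -537/35755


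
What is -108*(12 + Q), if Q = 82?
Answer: -10152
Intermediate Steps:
-108*(12 + Q) = -108*(12 + 82) = -108*94 = -10152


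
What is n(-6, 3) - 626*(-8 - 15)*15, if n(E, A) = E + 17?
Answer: 215981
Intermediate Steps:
n(E, A) = 17 + E
n(-6, 3) - 626*(-8 - 15)*15 = (17 - 6) - 626*(-8 - 15)*15 = 11 - (-14398)*15 = 11 - 626*(-345) = 11 + 215970 = 215981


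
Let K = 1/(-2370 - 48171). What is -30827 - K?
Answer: -1558027406/50541 ≈ -30827.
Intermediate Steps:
K = -1/50541 (K = 1/(-50541) = -1/50541 ≈ -1.9786e-5)
-30827 - K = -30827 - 1*(-1/50541) = -30827 + 1/50541 = -1558027406/50541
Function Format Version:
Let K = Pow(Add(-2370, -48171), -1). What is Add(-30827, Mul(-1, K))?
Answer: Rational(-1558027406, 50541) ≈ -30827.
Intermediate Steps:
K = Rational(-1, 50541) (K = Pow(-50541, -1) = Rational(-1, 50541) ≈ -1.9786e-5)
Add(-30827, Mul(-1, K)) = Add(-30827, Mul(-1, Rational(-1, 50541))) = Add(-30827, Rational(1, 50541)) = Rational(-1558027406, 50541)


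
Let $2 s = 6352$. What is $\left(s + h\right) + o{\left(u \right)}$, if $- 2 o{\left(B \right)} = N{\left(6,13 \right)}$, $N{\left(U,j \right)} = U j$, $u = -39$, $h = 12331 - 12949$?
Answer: $2519$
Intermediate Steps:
$h = -618$ ($h = 12331 - 12949 = -618$)
$s = 3176$ ($s = \frac{1}{2} \cdot 6352 = 3176$)
$o{\left(B \right)} = -39$ ($o{\left(B \right)} = - \frac{6 \cdot 13}{2} = \left(- \frac{1}{2}\right) 78 = -39$)
$\left(s + h\right) + o{\left(u \right)} = \left(3176 - 618\right) - 39 = 2558 - 39 = 2519$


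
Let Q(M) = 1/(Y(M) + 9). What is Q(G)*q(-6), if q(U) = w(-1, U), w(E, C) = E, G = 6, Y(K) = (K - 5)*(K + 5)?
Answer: -1/20 ≈ -0.050000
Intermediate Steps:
Y(K) = (-5 + K)*(5 + K)
q(U) = -1
Q(M) = 1/(-16 + M**2) (Q(M) = 1/((-25 + M**2) + 9) = 1/(-16 + M**2))
Q(G)*q(-6) = -1/(-16 + 6**2) = -1/(-16 + 36) = -1/20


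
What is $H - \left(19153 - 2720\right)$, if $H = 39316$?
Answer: $22883$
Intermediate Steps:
$H - \left(19153 - 2720\right) = 39316 - \left(19153 - 2720\right) = 39316 - 16433 = 22883$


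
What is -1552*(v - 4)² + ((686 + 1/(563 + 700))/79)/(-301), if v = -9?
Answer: -7877264108995/30032877 ≈ -2.6229e+5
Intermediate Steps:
-1552*(v - 4)² + ((686 + 1/(563 + 700))/79)/(-301) = -1552*(-9 - 4)² + ((686 + 1/(563 + 700))/79)/(-301) = -1552*(-13)² + ((686 + 1/1263)*(1/79))*(-1/301) = -1552*169 + ((686 + 1/1263)*(1/79))*(-1/301) = -262288 + ((866419/1263)*(1/79))*(-1/301) = -262288 + (866419/99777)*(-1/301) = -262288 - 866419/30032877 = -7877264108995/30032877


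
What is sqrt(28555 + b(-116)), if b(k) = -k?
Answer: sqrt(28671) ≈ 169.33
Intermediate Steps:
sqrt(28555 + b(-116)) = sqrt(28555 - 1*(-116)) = sqrt(28555 + 116) = sqrt(28671)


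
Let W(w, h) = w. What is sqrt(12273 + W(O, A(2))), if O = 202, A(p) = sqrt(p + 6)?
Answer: 5*sqrt(499) ≈ 111.69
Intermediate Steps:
A(p) = sqrt(6 + p)
sqrt(12273 + W(O, A(2))) = sqrt(12273 + 202) = sqrt(12475) = 5*sqrt(499)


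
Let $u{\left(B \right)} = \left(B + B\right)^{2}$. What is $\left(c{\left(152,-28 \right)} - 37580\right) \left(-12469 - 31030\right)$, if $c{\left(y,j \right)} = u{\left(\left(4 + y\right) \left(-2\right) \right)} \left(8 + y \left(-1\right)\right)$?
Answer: $2440629886276$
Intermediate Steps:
$u{\left(B \right)} = 4 B^{2}$ ($u{\left(B \right)} = \left(2 B\right)^{2} = 4 B^{2}$)
$c{\left(y,j \right)} = 4 \left(-8 - 2 y\right)^{2} \left(8 - y\right)$ ($c{\left(y,j \right)} = 4 \left(\left(4 + y\right) \left(-2\right)\right)^{2} \left(8 + y \left(-1\right)\right) = 4 \left(-8 - 2 y\right)^{2} \left(8 - y\right)$)
$\left(c{\left(152,-28 \right)} - 37580\right) \left(-12469 - 31030\right) = \left(16 \left(4 + 152\right)^{2} \left(8 - 152\right) - 37580\right) \left(-12469 - 31030\right) = \left(16 \cdot 156^{2} \left(8 - 152\right) - 37580\right) \left(-12469 - 31030\right) = \left(16 \cdot 24336 \left(-144\right) - 37580\right) \left(-43499\right) = \left(-56070144 - 37580\right) \left(-43499\right) = \left(-56107724\right) \left(-43499\right) = 2440629886276$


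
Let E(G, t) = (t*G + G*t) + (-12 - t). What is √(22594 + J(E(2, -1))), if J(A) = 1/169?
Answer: √3818387/13 ≈ 150.31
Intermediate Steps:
E(G, t) = -12 - t + 2*G*t (E(G, t) = (G*t + G*t) + (-12 - t) = 2*G*t + (-12 - t) = -12 - t + 2*G*t)
J(A) = 1/169
√(22594 + J(E(2, -1))) = √(22594 + 1/169) = √(3818387/169) = √3818387/13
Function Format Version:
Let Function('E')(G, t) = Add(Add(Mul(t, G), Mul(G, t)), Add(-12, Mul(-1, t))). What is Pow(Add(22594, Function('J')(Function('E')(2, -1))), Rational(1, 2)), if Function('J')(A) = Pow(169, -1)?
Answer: Mul(Rational(1, 13), Pow(3818387, Rational(1, 2))) ≈ 150.31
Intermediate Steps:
Function('E')(G, t) = Add(-12, Mul(-1, t), Mul(2, G, t)) (Function('E')(G, t) = Add(Add(Mul(G, t), Mul(G, t)), Add(-12, Mul(-1, t))) = Add(Mul(2, G, t), Add(-12, Mul(-1, t))) = Add(-12, Mul(-1, t), Mul(2, G, t)))
Function('J')(A) = Rational(1, 169)
Pow(Add(22594, Function('J')(Function('E')(2, -1))), Rational(1, 2)) = Pow(Add(22594, Rational(1, 169)), Rational(1, 2)) = Pow(Rational(3818387, 169), Rational(1, 2)) = Mul(Rational(1, 13), Pow(3818387, Rational(1, 2)))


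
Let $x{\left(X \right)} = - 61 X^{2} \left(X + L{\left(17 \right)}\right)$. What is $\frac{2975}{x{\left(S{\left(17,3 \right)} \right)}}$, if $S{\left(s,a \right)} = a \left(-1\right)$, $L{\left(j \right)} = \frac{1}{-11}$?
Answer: $\frac{1925}{1098} \approx 1.7532$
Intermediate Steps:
$L{\left(j \right)} = - \frac{1}{11}$
$S{\left(s,a \right)} = - a$
$x{\left(X \right)} = - 61 X^{2} \left(- \frac{1}{11} + X\right)$ ($x{\left(X \right)} = - 61 X^{2} \left(X - \frac{1}{11}\right) = - 61 X^{2} \left(- \frac{1}{11} + X\right)$)
$\frac{2975}{x{\left(S{\left(17,3 \right)} \right)}} = \frac{2975}{\left(\left(-1\right) 3\right)^{2} \left(\frac{61}{11} - 61 \left(\left(-1\right) 3\right)\right)} = \frac{2975}{\left(-3\right)^{2} \left(\frac{61}{11} - -183\right)} = \frac{2975}{9 \left(\frac{61}{11} + 183\right)} = \frac{2975}{9 \cdot \frac{2074}{11}} = \frac{2975}{\frac{18666}{11}} = 2975 \cdot \frac{11}{18666} = \frac{1925}{1098}$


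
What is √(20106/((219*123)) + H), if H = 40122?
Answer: 2*√89855382085/2993 ≈ 200.31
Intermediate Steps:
√(20106/((219*123)) + H) = √(20106/((219*123)) + 40122) = √(20106/26937 + 40122) = √(20106*(1/26937) + 40122) = √(2234/2993 + 40122) = √(120087380/2993) = 2*√89855382085/2993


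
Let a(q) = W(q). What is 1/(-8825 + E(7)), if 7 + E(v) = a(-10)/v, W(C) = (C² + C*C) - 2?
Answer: -7/61626 ≈ -0.00011359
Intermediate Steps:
W(C) = -2 + 2*C² (W(C) = (C² + C²) - 2 = 2*C² - 2 = -2 + 2*C²)
a(q) = -2 + 2*q²
E(v) = -7 + 198/v (E(v) = -7 + (-2 + 2*(-10)²)/v = -7 + (-2 + 2*100)/v = -7 + (-2 + 200)/v = -7 + 198/v)
1/(-8825 + E(7)) = 1/(-8825 + (-7 + 198/7)) = 1/(-8825 + 149/7) = 1/(-61626/7) = -7/61626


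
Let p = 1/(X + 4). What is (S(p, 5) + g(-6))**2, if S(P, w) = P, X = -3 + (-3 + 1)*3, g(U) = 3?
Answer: 196/25 ≈ 7.8400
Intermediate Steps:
X = -9 (X = -3 - 2*3 = -3 - 6 = -9)
p = -1/5 (p = 1/(-9 + 4) = 1/(-5) = -1/5 ≈ -0.20000)
(S(p, 5) + g(-6))**2 = (-1/5 + 3)**2 = (14/5)**2 = 196/25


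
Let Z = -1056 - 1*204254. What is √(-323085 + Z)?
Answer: I*√528395 ≈ 726.91*I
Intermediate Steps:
Z = -205310 (Z = -1056 - 204254 = -205310)
√(-323085 + Z) = √(-323085 - 205310) = √(-528395) = I*√528395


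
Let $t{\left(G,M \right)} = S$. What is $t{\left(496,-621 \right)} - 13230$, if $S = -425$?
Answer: $-13655$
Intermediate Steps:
$t{\left(G,M \right)} = -425$
$t{\left(496,-621 \right)} - 13230 = -425 - 13230 = -13655$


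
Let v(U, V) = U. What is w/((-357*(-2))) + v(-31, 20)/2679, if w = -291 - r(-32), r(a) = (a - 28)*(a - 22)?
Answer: -3160561/637602 ≈ -4.9569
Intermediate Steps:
r(a) = (-28 + a)*(-22 + a)
w = -3531 (w = -291 - (616 + (-32)² - 50*(-32)) = -291 - (616 + 1024 + 1600) = -291 - 1*3240 = -291 - 3240 = -3531)
w/((-357*(-2))) + v(-31, 20)/2679 = -3531/((-357*(-2))) - 31/2679 = -3531/714 - 31*1/2679 = -3531*1/714 - 31/2679 = -1177/238 - 31/2679 = -3160561/637602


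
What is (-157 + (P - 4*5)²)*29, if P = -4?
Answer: 12151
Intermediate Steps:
(-157 + (P - 4*5)²)*29 = (-157 + (-4 - 4*5)²)*29 = (-157 + (-4 - 20)²)*29 = (-157 + (-24)²)*29 = (-157 + 576)*29 = 419*29 = 12151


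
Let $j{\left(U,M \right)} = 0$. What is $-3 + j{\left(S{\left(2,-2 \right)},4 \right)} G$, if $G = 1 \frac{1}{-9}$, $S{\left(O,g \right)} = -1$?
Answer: $-3$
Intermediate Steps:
$G = - \frac{1}{9}$ ($G = 1 \left(- \frac{1}{9}\right) = - \frac{1}{9} \approx -0.11111$)
$-3 + j{\left(S{\left(2,-2 \right)},4 \right)} G = -3 + 0 \left(- \frac{1}{9}\right) = -3 + 0 = -3$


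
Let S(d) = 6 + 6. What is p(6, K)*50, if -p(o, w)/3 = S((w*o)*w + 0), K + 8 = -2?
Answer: -1800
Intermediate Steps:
K = -10 (K = -8 - 2 = -10)
S(d) = 12
p(o, w) = -36 (p(o, w) = -3*12 = -36)
p(6, K)*50 = -36*50 = -1800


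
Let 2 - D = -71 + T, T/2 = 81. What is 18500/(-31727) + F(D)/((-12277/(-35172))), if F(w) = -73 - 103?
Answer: -196625884244/389512379 ≈ -504.80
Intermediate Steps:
T = 162 (T = 2*81 = 162)
D = -89 (D = 2 - (-71 + 162) = 2 - 1*91 = 2 - 91 = -89)
F(w) = -176
18500/(-31727) + F(D)/((-12277/(-35172))) = 18500/(-31727) - 176/((-12277/(-35172))) = 18500*(-1/31727) - 176/((-12277*(-1/35172))) = -18500/31727 - 176/12277/35172 = -18500/31727 - 176*35172/12277 = -18500/31727 - 6190272/12277 = -196625884244/389512379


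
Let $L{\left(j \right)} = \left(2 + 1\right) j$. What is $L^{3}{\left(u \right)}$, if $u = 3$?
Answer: $729$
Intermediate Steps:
$L{\left(j \right)} = 3 j$
$L^{3}{\left(u \right)} = \left(3 \cdot 3\right)^{3} = 9^{3} = 729$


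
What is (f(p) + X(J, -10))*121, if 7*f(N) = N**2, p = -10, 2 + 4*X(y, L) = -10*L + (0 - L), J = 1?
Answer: 34969/7 ≈ 4995.6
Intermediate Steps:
X(y, L) = -1/2 - 11*L/4 (X(y, L) = -1/2 + (-10*L + (0 - L))/4 = -1/2 + (-10*L - L)/4 = -1/2 + (-11*L)/4 = -1/2 - 11*L/4)
f(N) = N**2/7
(f(p) + X(J, -10))*121 = ((1/7)*(-10)**2 + (-1/2 - 11/4*(-10)))*121 = ((1/7)*100 + (-1/2 + 55/2))*121 = (100/7 + 27)*121 = (289/7)*121 = 34969/7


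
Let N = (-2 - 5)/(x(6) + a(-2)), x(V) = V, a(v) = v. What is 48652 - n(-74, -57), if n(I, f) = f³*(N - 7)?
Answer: -6287147/4 ≈ -1.5718e+6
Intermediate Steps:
N = -7/4 (N = (-2 - 5)/(6 - 2) = -7/4 ≈ -1.7500)
n(I, f) = -35*f³/4 (n(I, f) = f³*(-7/4 - 7) = f³*(-35/4) = -35*f³/4)
48652 - n(-74, -57) = 48652 - (-35)*(-57)³/4 = 48652 - (-35)*(-185193)/4 = 48652 - 1*6481755/4 = 48652 - 6481755/4 = -6287147/4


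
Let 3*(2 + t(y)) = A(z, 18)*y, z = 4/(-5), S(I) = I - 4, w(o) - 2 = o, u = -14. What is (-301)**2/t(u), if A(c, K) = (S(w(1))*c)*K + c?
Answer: -1359015/982 ≈ -1383.9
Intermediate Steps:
w(o) = 2 + o
S(I) = -4 + I
z = -4/5 (z = 4*(-1/5) = -4/5 ≈ -0.80000)
A(c, K) = c - K*c (A(c, K) = ((-4 + (2 + 1))*c)*K + c = ((-4 + 3)*c)*K + c = (-c)*K + c = -K*c + c = c - K*c)
t(y) = -2 + 68*y/15 (t(y) = -2 + ((-4*(1 - 1*18)/5)*y)/3 = -2 + ((-4*(1 - 18)/5)*y)/3 = -2 + ((-4/5*(-17))*y)/3 = -2 + (68*y/5)/3 = -2 + 68*y/15)
(-301)**2/t(u) = (-301)**2/(-2 + (68/15)*(-14)) = 90601/(-2 - 952/15) = 90601/(-982/15) = 90601*(-15/982) = -1359015/982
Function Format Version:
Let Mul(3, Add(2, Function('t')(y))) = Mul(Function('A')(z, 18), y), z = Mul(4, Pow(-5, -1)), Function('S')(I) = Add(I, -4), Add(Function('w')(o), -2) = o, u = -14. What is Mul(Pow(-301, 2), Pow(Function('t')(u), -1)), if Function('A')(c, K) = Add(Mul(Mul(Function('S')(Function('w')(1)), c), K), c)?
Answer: Rational(-1359015, 982) ≈ -1383.9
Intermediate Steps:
Function('w')(o) = Add(2, o)
Function('S')(I) = Add(-4, I)
z = Rational(-4, 5) (z = Mul(4, Rational(-1, 5)) = Rational(-4, 5) ≈ -0.80000)
Function('A')(c, K) = Add(c, Mul(-1, K, c)) (Function('A')(c, K) = Add(Mul(Mul(Add(-4, Add(2, 1)), c), K), c) = Add(Mul(Mul(Add(-4, 3), c), K), c) = Add(Mul(Mul(-1, c), K), c) = Add(Mul(-1, K, c), c) = Add(c, Mul(-1, K, c)))
Function('t')(y) = Add(-2, Mul(Rational(68, 15), y)) (Function('t')(y) = Add(-2, Mul(Rational(1, 3), Mul(Mul(Rational(-4, 5), Add(1, Mul(-1, 18))), y))) = Add(-2, Mul(Rational(1, 3), Mul(Mul(Rational(-4, 5), Add(1, -18)), y))) = Add(-2, Mul(Rational(1, 3), Mul(Mul(Rational(-4, 5), -17), y))) = Add(-2, Mul(Rational(1, 3), Mul(Rational(68, 5), y))) = Add(-2, Mul(Rational(68, 15), y)))
Mul(Pow(-301, 2), Pow(Function('t')(u), -1)) = Mul(Pow(-301, 2), Pow(Add(-2, Mul(Rational(68, 15), -14)), -1)) = Mul(90601, Pow(Add(-2, Rational(-952, 15)), -1)) = Mul(90601, Pow(Rational(-982, 15), -1)) = Mul(90601, Rational(-15, 982)) = Rational(-1359015, 982)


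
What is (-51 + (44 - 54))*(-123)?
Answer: 7503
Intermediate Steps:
(-51 + (44 - 54))*(-123) = (-51 - 10)*(-123) = -61*(-123) = 7503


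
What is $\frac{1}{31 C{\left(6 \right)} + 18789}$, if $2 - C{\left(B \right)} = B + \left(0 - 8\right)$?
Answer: $\frac{1}{18913} \approx 5.2874 \cdot 10^{-5}$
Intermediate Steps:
$C{\left(B \right)} = 10 - B$ ($C{\left(B \right)} = 2 - \left(B + \left(0 - 8\right)\right) = 2 - \left(B - 8\right) = 2 - \left(-8 + B\right) = 10 - B$)
$\frac{1}{31 C{\left(6 \right)} + 18789} = \frac{1}{31 \left(10 - 6\right) + 18789} = \frac{1}{31 \cdot 4 + 18789} = \frac{1}{124 + 18789} = \frac{1}{18913}$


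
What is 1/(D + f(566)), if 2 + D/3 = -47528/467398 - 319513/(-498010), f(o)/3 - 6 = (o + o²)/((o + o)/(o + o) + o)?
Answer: 116384438990/199205896149741 ≈ 0.00058424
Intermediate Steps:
f(o) = 18 + 3*(o + o²)/(1 + o) (f(o) = 18 + 3*((o + o²)/((o + o)/(o + o) + o)) = 18 + 3*((o + o²)/((2*o)/((2*o)) + o)) = 18 + 3*((o + o²)/((2*o)*(1/(2*o)) + o)) = 18 + 3*((o + o²)/(1 + o)) = 18 + 3*(o + o²)/(1 + o))
D = -509801157099/116384438990 (D = -6 + 3*(-47528/467398 - 319513/(-498010)) = -6 + 3*(-47528*1/467398 - 319513*(-1/498010)) = -6 + 3*(-23764/233699 + 319513/498010) = -6 + 3*(62835158947/116384438990) = -6 + 188505476841/116384438990 = -509801157099/116384438990 ≈ -4.3803)
1/(D + f(566)) = 1/(-509801157099/116384438990 + (18 + 3*566)) = 1/(-509801157099/116384438990 + (18 + 1698)) = 1/(-509801157099/116384438990 + 1716) = 1/(199205896149741/116384438990) = 116384438990/199205896149741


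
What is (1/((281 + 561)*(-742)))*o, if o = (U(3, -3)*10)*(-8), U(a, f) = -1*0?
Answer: 0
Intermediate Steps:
U(a, f) = 0
o = 0 (o = (0*10)*(-8) = 0*(-8) = 0)
(1/((281 + 561)*(-742)))*o = (1/((281 + 561)*(-742)))*0 = (-1/742/842)*0 = ((1/842)*(-1/742))*0 = -1/624764*0 = 0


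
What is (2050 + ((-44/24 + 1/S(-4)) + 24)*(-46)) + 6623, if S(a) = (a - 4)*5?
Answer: 459269/60 ≈ 7654.5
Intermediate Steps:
S(a) = -20 + 5*a (S(a) = (-4 + a)*5 = -20 + 5*a)
(2050 + ((-44/24 + 1/S(-4)) + 24)*(-46)) + 6623 = (2050 + ((-44/24 + 1/(-20 + 5*(-4))) + 24)*(-46)) + 6623 = (2050 + ((-44*1/24 + 1/(-20 - 20)) + 24)*(-46)) + 6623 = (2050 + ((-11/6 + 1/(-40)) + 24)*(-46)) + 6623 = (2050 + ((-11/6 + 1*(-1/40)) + 24)*(-46)) + 6623 = (2050 + ((-11/6 - 1/40) + 24)*(-46)) + 6623 = (2050 + (-223/120 + 24)*(-46)) + 6623 = (2050 + (2657/120)*(-46)) + 6623 = (2050 - 61111/60) + 6623 = 61889/60 + 6623 = 459269/60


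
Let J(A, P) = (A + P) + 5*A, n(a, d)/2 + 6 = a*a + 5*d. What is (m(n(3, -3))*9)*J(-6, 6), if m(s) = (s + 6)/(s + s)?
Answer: -405/4 ≈ -101.25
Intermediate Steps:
n(a, d) = -12 + 2*a² + 10*d (n(a, d) = -12 + 2*(a*a + 5*d) = -12 + 2*(a² + 5*d) = -12 + (2*a² + 10*d) = -12 + 2*a² + 10*d)
J(A, P) = P + 6*A
m(s) = (6 + s)/(2*s) (m(s) = (6 + s)/((2*s)) = (6 + s)*(1/(2*s)) = (6 + s)/(2*s))
(m(n(3, -3))*9)*J(-6, 6) = (((6 + (-12 + 2*3² + 10*(-3)))/(2*(-12 + 2*3² + 10*(-3))))*9)*(6 + 6*(-6)) = (((6 + (-12 + 2*9 - 30))/(2*(-12 + 2*9 - 30)))*9)*(6 - 36) = (((6 + (-12 + 18 - 30))/(2*(-12 + 18 - 30)))*9)*(-30) = (((½)*(6 - 24)/(-24))*9)*(-30) = (((½)*(-1/24)*(-18))*9)*(-30) = ((3/8)*9)*(-30) = (27/8)*(-30) = -405/4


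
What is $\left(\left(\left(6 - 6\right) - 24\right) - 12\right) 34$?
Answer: $-1224$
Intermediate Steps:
$\left(\left(\left(6 - 6\right) - 24\right) - 12\right) 34 = \left(\left(0 - 24\right) - 12\right) 34 = \left(-24 - 12\right) 34 = \left(-36\right) 34 = -1224$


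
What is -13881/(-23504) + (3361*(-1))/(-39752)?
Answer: 78849307/116791376 ≈ 0.67513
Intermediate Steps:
-13881/(-23504) + (3361*(-1))/(-39752) = -13881*(-1/23504) - 3361*(-1/39752) = 13881/23504 + 3361/39752 = 78849307/116791376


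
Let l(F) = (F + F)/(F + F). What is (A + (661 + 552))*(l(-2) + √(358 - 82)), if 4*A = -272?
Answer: 1145 + 2290*√69 ≈ 20167.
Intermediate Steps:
A = -68 (A = (¼)*(-272) = -68)
l(F) = 1 (l(F) = (2*F)/((2*F)) = (2*F)*(1/(2*F)) = 1)
(A + (661 + 552))*(l(-2) + √(358 - 82)) = (-68 + (661 + 552))*(1 + √(358 - 82)) = (-68 + 1213)*(1 + √276) = 1145*(1 + 2*√69) = 1145 + 2290*√69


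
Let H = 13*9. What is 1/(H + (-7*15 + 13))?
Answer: 1/25 ≈ 0.040000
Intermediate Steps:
H = 117
1/(H + (-7*15 + 13)) = 1/(117 + (-7*15 + 13)) = 1/(117 + (-105 + 13)) = 1/(117 - 92) = 1/25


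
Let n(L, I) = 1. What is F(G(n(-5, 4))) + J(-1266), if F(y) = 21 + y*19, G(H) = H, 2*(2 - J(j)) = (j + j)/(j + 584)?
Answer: 13689/341 ≈ 40.144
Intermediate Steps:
J(j) = 2 - j/(584 + j) (J(j) = 2 - (j + j)/(2*(j + 584)) = 2 - 2*j/(2*(584 + j)) = 2 - j/(584 + j))
F(y) = 21 + 19*y
F(G(n(-5, 4))) + J(-1266) = (21 + 19*1) + (1168 - 1266)/(584 - 1266) = (21 + 19) - 98/(-682) = 40 - 1/682*(-98) = 40 + 49/341 = 13689/341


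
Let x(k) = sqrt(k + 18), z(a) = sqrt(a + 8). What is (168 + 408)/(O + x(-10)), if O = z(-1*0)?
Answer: 72*sqrt(2) ≈ 101.82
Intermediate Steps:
z(a) = sqrt(8 + a)
O = 2*sqrt(2) (O = sqrt(8 - 1*0) = sqrt(8 + 0) = sqrt(8) = 2*sqrt(2) ≈ 2.8284)
x(k) = sqrt(18 + k)
(168 + 408)/(O + x(-10)) = (168 + 408)/(2*sqrt(2) + sqrt(18 - 10)) = 576/(2*sqrt(2) + sqrt(8)) = 576/(2*sqrt(2) + 2*sqrt(2)) = 576/((4*sqrt(2))) = 576*(sqrt(2)/8) = 72*sqrt(2)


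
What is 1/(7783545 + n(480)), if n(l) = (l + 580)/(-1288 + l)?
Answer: 202/1572275825 ≈ 1.2848e-7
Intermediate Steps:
n(l) = (580 + l)/(-1288 + l)
1/(7783545 + n(480)) = 1/(7783545 + (580 + 480)/(-1288 + 480)) = 1/(7783545 + 1060/(-808)) = 1/(7783545 - 1/808*1060) = 1/(7783545 - 265/202) = 1/(1572275825/202) = 202/1572275825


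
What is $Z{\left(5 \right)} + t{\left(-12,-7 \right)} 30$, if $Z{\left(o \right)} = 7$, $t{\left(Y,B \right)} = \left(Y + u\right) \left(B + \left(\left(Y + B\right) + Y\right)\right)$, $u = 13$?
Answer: $-1133$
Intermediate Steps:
$t{\left(Y,B \right)} = \left(13 + Y\right) \left(2 B + 2 Y\right)$ ($t{\left(Y,B \right)} = \left(Y + 13\right) \left(B + \left(\left(Y + B\right) + Y\right)\right) = \left(13 + Y\right) \left(B + \left(\left(B + Y\right) + Y\right)\right) = \left(13 + Y\right) \left(B + \left(B + 2 Y\right)\right) = \left(13 + Y\right) \left(2 B + 2 Y\right)$)
$Z{\left(5 \right)} + t{\left(-12,-7 \right)} 30 = 7 + \left(2 \left(-12\right)^{2} + 26 \left(-7\right) + 26 \left(-12\right) + 2 \left(-7\right) \left(-12\right)\right) 30 = 7 + \left(2 \cdot 144 - 182 - 312 + 168\right) 30 = 7 + \left(288 - 182 - 312 + 168\right) 30 = 7 - 1140 = -1133$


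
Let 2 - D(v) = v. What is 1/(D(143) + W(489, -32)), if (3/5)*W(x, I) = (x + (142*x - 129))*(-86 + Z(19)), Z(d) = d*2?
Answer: -1/5583981 ≈ -1.7908e-7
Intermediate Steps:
D(v) = 2 - v
Z(d) = 2*d
W(x, I) = 10320 - 11440*x (W(x, I) = 5*((x + (142*x - 129))*(-86 + 2*19))/3 = 5*((x + (-129 + 142*x))*(-86 + 38))/3 = 5*((-129 + 143*x)*(-48))/3 = 5*(6192 - 6864*x)/3 = 10320 - 11440*x)
1/(D(143) + W(489, -32)) = 1/((2 - 1*143) + (10320 - 11440*489)) = 1/((2 - 143) + (10320 - 5594160)) = 1/(-141 - 5583840) = 1/(-5583981) = -1/5583981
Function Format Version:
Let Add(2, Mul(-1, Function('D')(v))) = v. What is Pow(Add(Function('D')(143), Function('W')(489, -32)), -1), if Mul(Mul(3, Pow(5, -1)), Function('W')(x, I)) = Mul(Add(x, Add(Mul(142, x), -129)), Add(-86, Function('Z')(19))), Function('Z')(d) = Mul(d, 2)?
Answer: Rational(-1, 5583981) ≈ -1.7908e-7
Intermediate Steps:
Function('D')(v) = Add(2, Mul(-1, v))
Function('Z')(d) = Mul(2, d)
Function('W')(x, I) = Add(10320, Mul(-11440, x)) (Function('W')(x, I) = Mul(Rational(5, 3), Mul(Add(x, Add(Mul(142, x), -129)), Add(-86, Mul(2, 19)))) = Mul(Rational(5, 3), Mul(Add(x, Add(-129, Mul(142, x))), Add(-86, 38))) = Mul(Rational(5, 3), Mul(Add(-129, Mul(143, x)), -48)) = Mul(Rational(5, 3), Add(6192, Mul(-6864, x))) = Add(10320, Mul(-11440, x)))
Pow(Add(Function('D')(143), Function('W')(489, -32)), -1) = Pow(Add(Add(2, Mul(-1, 143)), Add(10320, Mul(-11440, 489))), -1) = Pow(Add(Add(2, -143), Add(10320, -5594160)), -1) = Pow(Add(-141, -5583840), -1) = Pow(-5583981, -1) = Rational(-1, 5583981)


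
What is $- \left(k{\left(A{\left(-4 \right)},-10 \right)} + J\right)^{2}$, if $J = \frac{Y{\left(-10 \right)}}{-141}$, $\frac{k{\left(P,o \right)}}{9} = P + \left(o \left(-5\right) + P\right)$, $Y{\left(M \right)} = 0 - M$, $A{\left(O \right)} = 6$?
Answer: $- \frac{6188654224}{19881} \approx -3.1129 \cdot 10^{5}$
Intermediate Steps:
$Y{\left(M \right)} = - M$
$k{\left(P,o \right)} = - 45 o + 18 P$ ($k{\left(P,o \right)} = 9 \left(P + \left(o \left(-5\right) + P\right)\right) = 9 \left(P + \left(- 5 o + P\right)\right) = 9 \left(P + \left(P - 5 o\right)\right) = 9 \left(- 5 o + 2 P\right) = - 45 o + 18 P$)
$J = - \frac{10}{141}$ ($J = \frac{\left(-1\right) \left(-10\right)}{-141} = 10 \left(- \frac{1}{141}\right) = - \frac{10}{141} \approx -0.070922$)
$- \left(k{\left(A{\left(-4 \right)},-10 \right)} + J\right)^{2} = - \left(\left(\left(-45\right) \left(-10\right) + 18 \cdot 6\right) - \frac{10}{141}\right)^{2} = - \left(\left(450 + 108\right) - \frac{10}{141}\right)^{2} = - \left(558 - \frac{10}{141}\right)^{2} = - \left(\frac{78668}{141}\right)^{2} = \left(-1\right) \frac{6188654224}{19881} = - \frac{6188654224}{19881}$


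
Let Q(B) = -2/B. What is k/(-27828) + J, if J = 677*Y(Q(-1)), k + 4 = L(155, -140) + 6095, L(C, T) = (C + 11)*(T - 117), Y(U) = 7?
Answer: 131913463/27828 ≈ 4740.3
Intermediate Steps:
L(C, T) = (-117 + T)*(11 + C) (L(C, T) = (11 + C)*(-117 + T) = (-117 + T)*(11 + C))
k = -36571 (k = -4 + ((-1287 - 117*155 + 11*(-140) + 155*(-140)) + 6095) = -4 + ((-1287 - 18135 - 1540 - 21700) + 6095) = -4 + (-42662 + 6095) = -4 - 36567 = -36571)
J = 4739 (J = 677*7 = 4739)
k/(-27828) + J = -36571/(-27828) + 4739 = -36571*(-1/27828) + 4739 = 36571/27828 + 4739 = 131913463/27828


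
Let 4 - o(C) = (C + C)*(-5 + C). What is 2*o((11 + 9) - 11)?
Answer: -136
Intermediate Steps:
o(C) = 4 - 2*C*(-5 + C) (o(C) = 4 - (C + C)*(-5 + C) = 4 - 2*C*(-5 + C))
2*o((11 + 9) - 11) = 2*(4 - 2*((11 + 9) - 11)² + 10*((11 + 9) - 11)) = 2*(4 - 2*(20 - 11)² + 10*(20 - 11)) = 2*(4 - 2*9² + 10*9) = 2*(4 - 2*81 + 90) = 2*(4 - 162 + 90) = 2*(-68) = -136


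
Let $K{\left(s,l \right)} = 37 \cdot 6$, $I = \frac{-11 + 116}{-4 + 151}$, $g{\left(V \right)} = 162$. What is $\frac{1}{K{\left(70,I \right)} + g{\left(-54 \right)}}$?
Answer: $\frac{1}{384} \approx 0.0026042$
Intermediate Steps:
$I = \frac{5}{7}$ ($I = \frac{105}{147} = 105 \cdot \frac{1}{147} = \frac{5}{7} \approx 0.71429$)
$K{\left(s,l \right)} = 222$
$\frac{1}{K{\left(70,I \right)} + g{\left(-54 \right)}} = \frac{1}{222 + 162} = \frac{1}{384}$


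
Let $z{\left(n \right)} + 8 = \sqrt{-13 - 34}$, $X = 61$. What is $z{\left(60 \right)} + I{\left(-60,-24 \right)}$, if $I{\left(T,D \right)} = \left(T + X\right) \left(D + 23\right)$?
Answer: $-9 + i \sqrt{47} \approx -9.0 + 6.8557 i$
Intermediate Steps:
$z{\left(n \right)} = -8 + i \sqrt{47}$ ($z{\left(n \right)} = -8 + \sqrt{-13 - 34} = -8 + \sqrt{-47} = -8 + i \sqrt{47}$)
$I{\left(T,D \right)} = \left(23 + D\right) \left(61 + T\right)$ ($I{\left(T,D \right)} = \left(T + 61\right) \left(D + 23\right) = \left(61 + T\right) \left(23 + D\right) = \left(23 + D\right) \left(61 + T\right)$)
$z{\left(60 \right)} + I{\left(-60,-24 \right)} = \left(-8 + i \sqrt{47}\right) + \left(1403 + 23 \left(-60\right) + 61 \left(-24\right) - -1440\right) = \left(-8 + i \sqrt{47}\right) + \left(1403 - 1380 - 1464 + 1440\right) = \left(-8 + i \sqrt{47}\right) - 1 = -9 + i \sqrt{47}$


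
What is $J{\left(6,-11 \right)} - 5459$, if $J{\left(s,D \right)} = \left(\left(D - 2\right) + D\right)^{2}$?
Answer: $-4883$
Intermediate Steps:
$J{\left(s,D \right)} = \left(-2 + 2 D\right)^{2}$ ($J{\left(s,D \right)} = \left(\left(-2 + D\right) + D\right)^{2} = \left(-2 + 2 D\right)^{2}$)
$J{\left(6,-11 \right)} - 5459 = 4 \left(-1 - 11\right)^{2} - 5459 = 4 \left(-12\right)^{2} - 5459 = 4 \cdot 144 - 5459 = 576 - 5459 = -4883$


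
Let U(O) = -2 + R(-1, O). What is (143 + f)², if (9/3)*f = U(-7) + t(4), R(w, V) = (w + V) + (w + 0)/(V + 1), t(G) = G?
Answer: 6446521/324 ≈ 19897.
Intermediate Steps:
R(w, V) = V + w + w/(1 + V) (R(w, V) = (V + w) + w/(1 + V) = V + w + w/(1 + V))
U(O) = -2 + (-2 + O²)/(1 + O) (U(O) = -2 + (O + O² + 2*(-1) + O*(-1))/(1 + O) = -2 + (O + O² - 2 - O)/(1 + O) = -2 + (-2 + O²)/(1 + O))
f = -35/18 (f = ((-4 + (-7)² - 2*(-7))/(1 - 7) + 4)/3 = ((-4 + 49 + 14)/(-6) + 4)/3 = (-⅙*59 + 4)/3 = (-59/6 + 4)/3 = (⅓)*(-35/6) = -35/18 ≈ -1.9444)
(143 + f)² = (143 - 35/18)² = (2539/18)² = 6446521/324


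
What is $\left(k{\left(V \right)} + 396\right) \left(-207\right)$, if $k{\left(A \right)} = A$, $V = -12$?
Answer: $-79488$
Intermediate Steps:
$\left(k{\left(V \right)} + 396\right) \left(-207\right) = \left(-12 + 396\right) \left(-207\right) = 384 \left(-207\right) = -79488$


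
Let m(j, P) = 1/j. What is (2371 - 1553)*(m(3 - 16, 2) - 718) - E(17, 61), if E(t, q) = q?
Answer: -7636823/13 ≈ -5.8745e+5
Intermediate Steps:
(2371 - 1553)*(m(3 - 16, 2) - 718) - E(17, 61) = (2371 - 1553)*(1/(3 - 16) - 718) - 1*61 = 818*(1/(-13) - 718) - 61 = 818*(-1/13 - 718) - 61 = 818*(-9335/13) - 61 = -7636030/13 - 61 = -7636823/13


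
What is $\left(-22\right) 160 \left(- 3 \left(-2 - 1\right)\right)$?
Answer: $-31680$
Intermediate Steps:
$\left(-22\right) 160 \left(- 3 \left(-2 - 1\right)\right) = - 3520 \left(\left(-3\right) \left(-3\right)\right) = \left(-3520\right) 9 = -31680$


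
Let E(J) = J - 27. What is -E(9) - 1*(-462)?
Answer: 480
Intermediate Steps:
E(J) = -27 + J
-E(9) - 1*(-462) = -(-27 + 9) - 1*(-462) = -1*(-18) + 462 = 18 + 462 = 480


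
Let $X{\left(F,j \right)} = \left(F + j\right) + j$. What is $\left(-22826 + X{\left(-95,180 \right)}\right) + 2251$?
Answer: $-20310$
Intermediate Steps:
$X{\left(F,j \right)} = F + 2 j$
$\left(-22826 + X{\left(-95,180 \right)}\right) + 2251 = \left(-22826 + \left(-95 + 2 \cdot 180\right)\right) + 2251 = \left(-22826 + \left(-95 + 360\right)\right) + 2251 = \left(-22826 + 265\right) + 2251 = -22561 + 2251 = -20310$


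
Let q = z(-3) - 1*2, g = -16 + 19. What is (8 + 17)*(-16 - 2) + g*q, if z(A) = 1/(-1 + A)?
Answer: -1827/4 ≈ -456.75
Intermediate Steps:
g = 3
q = -9/4 (q = 1/(-1 - 3) - 1*2 = 1/(-4) - 2 = -¼ - 2 = -9/4 ≈ -2.2500)
(8 + 17)*(-16 - 2) + g*q = (8 + 17)*(-16 - 2) + 3*(-9/4) = 25*(-18) - 27/4 = -450 - 27/4 = -1827/4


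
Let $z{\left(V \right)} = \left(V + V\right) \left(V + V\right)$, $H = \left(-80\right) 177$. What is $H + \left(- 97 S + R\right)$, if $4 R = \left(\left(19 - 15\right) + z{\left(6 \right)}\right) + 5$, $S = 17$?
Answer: $- \frac{63083}{4} \approx -15771.0$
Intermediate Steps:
$H = -14160$
$z{\left(V \right)} = 4 V^{2}$ ($z{\left(V \right)} = 2 V 2 V = 4 V^{2}$)
$R = \frac{153}{4}$ ($R = \frac{\left(\left(19 - 15\right) + 4 \cdot 6^{2}\right) + 5}{4} = \frac{\left(\left(19 - 15\right) + 4 \cdot 36\right) + 5}{4} = \frac{\left(4 + 144\right) + 5}{4} = \frac{148 + 5}{4} = \frac{1}{4} \cdot 153 = \frac{153}{4} \approx 38.25$)
$H + \left(- 97 S + R\right) = -14160 + \left(\left(-97\right) 17 + \frac{153}{4}\right) = -14160 + \left(-1649 + \frac{153}{4}\right) = -14160 - \frac{6443}{4} = - \frac{63083}{4}$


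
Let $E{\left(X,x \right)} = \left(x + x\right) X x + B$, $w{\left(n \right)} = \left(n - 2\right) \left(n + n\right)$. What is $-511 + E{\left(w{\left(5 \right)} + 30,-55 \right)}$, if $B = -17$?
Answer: $362472$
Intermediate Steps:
$w{\left(n \right)} = 2 n \left(-2 + n\right)$ ($w{\left(n \right)} = \left(-2 + n\right) 2 n = 2 n \left(-2 + n\right)$)
$E{\left(X,x \right)} = -17 + 2 X x^{2}$ ($E{\left(X,x \right)} = \left(x + x\right) X x - 17 = 2 x X x - 17 = 2 X x x - 17 = 2 X x^{2} - 17 = -17 + 2 X x^{2}$)
$-511 + E{\left(w{\left(5 \right)} + 30,-55 \right)} = -511 - \left(17 - 2 \left(2 \cdot 5 \left(-2 + 5\right) + 30\right) \left(-55\right)^{2}\right) = -511 - \left(17 - 2 \left(2 \cdot 5 \cdot 3 + 30\right) 3025\right) = -511 - \left(17 - 2 \left(30 + 30\right) 3025\right) = -511 - \left(17 - 363000\right) = -511 + \left(-17 + 363000\right) = -511 + 362983 = 362472$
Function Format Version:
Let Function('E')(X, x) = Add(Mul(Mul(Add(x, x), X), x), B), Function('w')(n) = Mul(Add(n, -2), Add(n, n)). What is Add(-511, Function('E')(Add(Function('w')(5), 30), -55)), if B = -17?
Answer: 362472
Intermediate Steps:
Function('w')(n) = Mul(2, n, Add(-2, n)) (Function('w')(n) = Mul(Add(-2, n), Mul(2, n)) = Mul(2, n, Add(-2, n)))
Function('E')(X, x) = Add(-17, Mul(2, X, Pow(x, 2))) (Function('E')(X, x) = Add(Mul(Mul(Add(x, x), X), x), -17) = Add(Mul(Mul(Mul(2, x), X), x), -17) = Add(Mul(Mul(2, X, x), x), -17) = Add(Mul(2, X, Pow(x, 2)), -17) = Add(-17, Mul(2, X, Pow(x, 2))))
Add(-511, Function('E')(Add(Function('w')(5), 30), -55)) = Add(-511, Add(-17, Mul(2, Add(Mul(2, 5, Add(-2, 5)), 30), Pow(-55, 2)))) = Add(-511, Add(-17, Mul(2, Add(Mul(2, 5, 3), 30), 3025))) = Add(-511, Add(-17, Mul(2, Add(30, 30), 3025))) = Add(-511, Add(-17, Mul(2, 60, 3025))) = Add(-511, Add(-17, 363000)) = Add(-511, 362983) = 362472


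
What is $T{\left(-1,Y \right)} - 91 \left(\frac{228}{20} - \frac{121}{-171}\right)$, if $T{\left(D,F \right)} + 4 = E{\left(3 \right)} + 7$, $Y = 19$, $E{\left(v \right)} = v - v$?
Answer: $- \frac{939467}{855} \approx -1098.8$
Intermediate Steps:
$E{\left(v \right)} = 0$
$T{\left(D,F \right)} = 3$ ($T{\left(D,F \right)} = -4 + \left(0 + 7\right) = -4 + 7 = 3$)
$T{\left(-1,Y \right)} - 91 \left(\frac{228}{20} - \frac{121}{-171}\right) = 3 - 91 \left(\frac{228}{20} - \frac{121}{-171}\right) = 3 - 91 \left(228 \cdot \frac{1}{20} - - \frac{121}{171}\right) = 3 - 91 \left(\frac{57}{5} + \frac{121}{171}\right) = 3 - \frac{942032}{855} = - \frac{939467}{855}$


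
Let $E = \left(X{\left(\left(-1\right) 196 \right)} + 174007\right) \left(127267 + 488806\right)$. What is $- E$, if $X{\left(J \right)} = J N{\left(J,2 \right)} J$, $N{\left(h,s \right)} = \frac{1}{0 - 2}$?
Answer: $-95367484327$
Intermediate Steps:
$N{\left(h,s \right)} = - \frac{1}{2}$ ($N{\left(h,s \right)} = \frac{1}{-2} = - \frac{1}{2}$)
$X{\left(J \right)} = - \frac{J^{2}}{2}$ ($X{\left(J \right)} = J \left(- \frac{1}{2}\right) J = - \frac{J}{2} J = - \frac{J^{2}}{2}$)
$E = 95367484327$ ($E = \left(- \frac{\left(\left(-1\right) 196\right)^{2}}{2} + 174007\right) \left(127267 + 488806\right) = \left(- \frac{\left(-196\right)^{2}}{2} + 174007\right) 616073 = \left(\left(- \frac{1}{2}\right) 38416 + 174007\right) 616073 = \left(-19208 + 174007\right) 616073 = 154799 \cdot 616073 = 95367484327$)
$- E = \left(-1\right) 95367484327 = -95367484327$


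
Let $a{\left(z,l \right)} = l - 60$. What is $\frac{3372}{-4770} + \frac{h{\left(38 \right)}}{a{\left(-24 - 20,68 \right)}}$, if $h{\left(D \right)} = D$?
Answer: $\frac{12857}{3180} \approx 4.0431$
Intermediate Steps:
$a{\left(z,l \right)} = -60 + l$
$\frac{3372}{-4770} + \frac{h{\left(38 \right)}}{a{\left(-24 - 20,68 \right)}} = \frac{3372}{-4770} + \frac{38}{-60 + 68} = 3372 \left(- \frac{1}{4770}\right) + \frac{38}{8} = - \frac{562}{795} + 38 \cdot \frac{1}{8} = - \frac{562}{795} + \frac{19}{4} = \frac{12857}{3180}$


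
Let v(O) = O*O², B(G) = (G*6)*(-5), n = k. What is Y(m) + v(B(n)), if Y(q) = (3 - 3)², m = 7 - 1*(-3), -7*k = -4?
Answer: -1728000/343 ≈ -5037.9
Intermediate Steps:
k = 4/7 (k = -⅐*(-4) = 4/7 ≈ 0.57143)
n = 4/7 ≈ 0.57143
m = 10 (m = 7 + 3 = 10)
B(G) = -30*G (B(G) = (6*G)*(-5) = -30*G)
Y(q) = 0 (Y(q) = 0² = 0)
v(O) = O³
Y(m) + v(B(n)) = 0 + (-30*4/7)³ = 0 + (-120/7)³ = 0 - 1728000/343 = -1728000/343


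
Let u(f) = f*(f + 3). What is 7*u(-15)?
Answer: 1260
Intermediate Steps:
u(f) = f*(3 + f)
7*u(-15) = 7*(-15*(3 - 15)) = 7*(-15*(-12)) = 7*180 = 1260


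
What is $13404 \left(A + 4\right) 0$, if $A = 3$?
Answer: $0$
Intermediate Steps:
$13404 \left(A + 4\right) 0 = 13404 \left(3 + 4\right) 0 = 13404 \cdot 7 \cdot 0 = 13404 \cdot 0 = 0$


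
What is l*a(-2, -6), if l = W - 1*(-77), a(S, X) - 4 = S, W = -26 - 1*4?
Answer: 94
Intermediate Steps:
W = -30 (W = -26 - 4 = -30)
a(S, X) = 4 + S
l = 47 (l = -30 - 1*(-77) = -30 + 77 = 47)
l*a(-2, -6) = 47*(4 - 2) = 47*2 = 94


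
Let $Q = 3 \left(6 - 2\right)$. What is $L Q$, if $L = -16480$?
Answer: $-197760$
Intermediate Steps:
$Q = 12$ ($Q = 3 \cdot 4 = 12$)
$L Q = \left(-16480\right) 12 = -197760$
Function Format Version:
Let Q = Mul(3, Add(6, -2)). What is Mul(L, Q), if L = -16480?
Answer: -197760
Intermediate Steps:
Q = 12 (Q = Mul(3, 4) = 12)
Mul(L, Q) = Mul(-16480, 12) = -197760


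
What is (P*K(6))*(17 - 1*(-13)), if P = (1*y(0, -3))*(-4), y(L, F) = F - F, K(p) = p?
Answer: 0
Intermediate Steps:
y(L, F) = 0
P = 0 (P = (1*0)*(-4) = 0*(-4) = 0)
(P*K(6))*(17 - 1*(-13)) = (0*6)*(17 - 1*(-13)) = 0*(17 + 13) = 0*30 = 0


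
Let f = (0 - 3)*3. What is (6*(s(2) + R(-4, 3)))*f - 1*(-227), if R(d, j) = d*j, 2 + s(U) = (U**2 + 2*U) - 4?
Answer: 767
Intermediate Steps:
s(U) = -6 + U**2 + 2*U (s(U) = -2 + ((U**2 + 2*U) - 4) = -2 + (-4 + U**2 + 2*U) = -6 + U**2 + 2*U)
f = -9 (f = -3*3 = -9)
(6*(s(2) + R(-4, 3)))*f - 1*(-227) = (6*((-6 + 2**2 + 2*2) - 4*3))*(-9) - 1*(-227) = (6*((-6 + 4 + 4) - 12))*(-9) + 227 = (6*(2 - 12))*(-9) + 227 = (6*(-10))*(-9) + 227 = -60*(-9) + 227 = 540 + 227 = 767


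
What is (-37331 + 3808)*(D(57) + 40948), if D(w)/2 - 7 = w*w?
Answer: -1591001580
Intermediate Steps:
D(w) = 14 + 2*w² (D(w) = 14 + 2*(w*w) = 14 + 2*w²)
(-37331 + 3808)*(D(57) + 40948) = (-37331 + 3808)*((14 + 2*57²) + 40948) = -33523*((14 + 2*3249) + 40948) = -33523*((14 + 6498) + 40948) = -33523*(6512 + 40948) = -33523*47460 = -1591001580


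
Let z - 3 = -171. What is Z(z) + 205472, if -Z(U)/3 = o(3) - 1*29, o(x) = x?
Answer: 205550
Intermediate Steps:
z = -168 (z = 3 - 171 = -168)
Z(U) = 78 (Z(U) = -3*(3 - 1*29) = -3*(3 - 29) = -3*(-26) = 78)
Z(z) + 205472 = 78 + 205472 = 205550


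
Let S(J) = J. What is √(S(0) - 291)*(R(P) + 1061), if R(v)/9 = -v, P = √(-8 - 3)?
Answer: 9*√3201 + 1061*I*√291 ≈ 509.2 + 18099.0*I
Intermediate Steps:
P = I*√11 (P = √(-11) = I*√11 ≈ 3.3166*I)
R(v) = -9*v (R(v) = 9*(-v) = -9*v)
√(S(0) - 291)*(R(P) + 1061) = √(0 - 291)*(-9*I*√11 + 1061) = √(-291)*(-9*I*√11 + 1061) = (I*√291)*(1061 - 9*I*√11) = I*√291*(1061 - 9*I*√11)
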